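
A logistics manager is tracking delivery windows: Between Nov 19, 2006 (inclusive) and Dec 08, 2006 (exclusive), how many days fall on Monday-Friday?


Start: 2006-11-19 (Sunday)
End (exclusive): 2006-12-08 (Friday)
Total calendar days: 19
Full weeks: 19 // 7 = 2 -> 10 weekdays
Remaining 5 days starting on Sunday:
  Sun(-), Mon(w), Tue(w), Wed(w), Thu(w) -> 4 weekdays
Total business days: 10 + 4 = 14

14


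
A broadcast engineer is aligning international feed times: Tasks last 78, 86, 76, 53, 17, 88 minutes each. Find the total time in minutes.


Durations: 78, 86, 76, 53, 17, 88
Running sum: 78
+ 86 = 164
+ 76 = 240
+ 53 = 293
+ 17 = 310
+ 88 = 398
Total duration: 398 minutes
That is 6 hours and 38 minutes

398


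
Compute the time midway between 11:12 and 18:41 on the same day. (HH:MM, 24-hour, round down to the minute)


Start time: 11:12 = 672 minutes from midnight
End time: 18:41 = 1121 minutes from midnight
Sum: 672 + 1121 = 1793
Midpoint: 1793 / 2 = 896 minutes
Convert: 896 / 60 = 14 hours, 56 minutes
Result: 14:56

14:56


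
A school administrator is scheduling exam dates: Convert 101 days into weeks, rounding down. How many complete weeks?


Total days: 101
Days per week: 7
Division: 101 / 7 = 14 remainder 3
Complete weeks: 14
Remaining days: 3

14


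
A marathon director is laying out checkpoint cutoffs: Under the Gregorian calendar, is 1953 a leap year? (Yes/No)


Year: 1953
Divisible by 4? 1953 / 4 = 488.25 -> No
Not divisible by 4, so NOT a leap year

No


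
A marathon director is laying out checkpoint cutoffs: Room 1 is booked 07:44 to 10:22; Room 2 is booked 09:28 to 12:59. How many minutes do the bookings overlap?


Interval A: [464, 622] minutes from midnight
Interval B: [568, 779] minutes from midnight
Overlap start = max(464, 568) = 568
Overlap end = min(622, 779) = 622
Overlap = 622 - 568 = 54 minutes

54


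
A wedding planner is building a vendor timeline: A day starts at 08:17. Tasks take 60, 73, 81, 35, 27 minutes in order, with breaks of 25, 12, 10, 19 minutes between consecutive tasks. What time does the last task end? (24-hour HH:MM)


Start: 08:17 = 497 min from midnight
  after task 1 (60 min): 09:17
  after break (25 min): 09:42
  after task 2 (73 min): 10:55
  after break (12 min): 11:07
  after task 3 (81 min): 12:28
  after break (10 min): 12:38
  after task 4 (35 min): 13:13
  after break (19 min): 13:32
  after task 5 (27 min): 13:59
Total elapsed: 342 minutes
End time: 13:59

13:59


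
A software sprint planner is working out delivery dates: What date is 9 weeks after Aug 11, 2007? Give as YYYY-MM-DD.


Start: 2007-08-11
Weeks to add: 9
Convert to days: 9 x 7 = 63 days
Add 63 days to 2007-08-11
Result: 2007-10-13

2007-10-13


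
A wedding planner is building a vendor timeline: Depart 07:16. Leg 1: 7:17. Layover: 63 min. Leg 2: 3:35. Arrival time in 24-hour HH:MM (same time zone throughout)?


Depart: 07:16
Leg 1: +437 min -> 14:33
Layover: +63 min -> 15:36
Leg 2: +215 min -> 19:11
Total travel: 715 minutes = 11h 55m
Arrival: 19:11

19:11


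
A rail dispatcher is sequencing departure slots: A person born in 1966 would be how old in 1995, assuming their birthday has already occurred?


Birth year: 1966
Current year: 1995
Age = current year - birth year
Age = 1995 - 1966 = 29

29


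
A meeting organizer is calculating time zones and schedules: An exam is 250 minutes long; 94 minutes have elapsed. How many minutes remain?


Total budget: 250 minutes
Time used: 94 minutes
Remaining: 250 - 94 = 156 minutes
Percent used: 37.6%
Percent remaining: 62.4%

156


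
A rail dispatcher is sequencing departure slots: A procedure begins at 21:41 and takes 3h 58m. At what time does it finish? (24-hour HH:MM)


Start time: 21:41
Adding: 3 hours 58 minutes
Minutes: 41 + 58 = 99
Minute overflow: 99 >= 60, so carry 1 hour, minutes = 39
Hours: 21 + 3 + 1 = 25
Hour wraparound: 25 mod 24 = 1
Result: 01:39

01:39


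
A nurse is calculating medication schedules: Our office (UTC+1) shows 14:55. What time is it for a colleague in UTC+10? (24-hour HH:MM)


Local time: 14:55 at UTC+1 (offset 1h)
Target zone: UTC+10 (offset 10h)
Difference: 10 - (1) = 9 hours
Calculation: 14 + (9) = 23
Result: 23:55

23:55


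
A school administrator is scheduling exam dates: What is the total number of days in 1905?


Year: 1905
Check leap year rules:
Divisible by 4? No
1905 is not a leap year
Days: 365

365


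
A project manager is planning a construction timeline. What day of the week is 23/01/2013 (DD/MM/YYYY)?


Date: 2013-01-23
January 1, 2013 is a Tuesday
Day of year: 23
Offset from Jan 1: 22 days
22 mod 7 = 1
Result: Wednesday

Wednesday


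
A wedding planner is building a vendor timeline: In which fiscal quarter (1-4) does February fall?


Month: February (month 2)
Q1: January-March (months 1-3)
Q2: April-June (months 4-6)
Q3: July-September (months 7-9)
Q4: October-December (months 10-12)
Month 2 falls in Q1

1


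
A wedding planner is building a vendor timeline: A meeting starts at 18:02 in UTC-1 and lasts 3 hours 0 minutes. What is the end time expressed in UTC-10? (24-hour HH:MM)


Start: 18:02 in UTC-1
Step 1 - add duration:
  minutes: 2 + 0 = 2
  hours: 18 + 3 + 0 = 21
  end in UTC-1: 21:02
Step 2 - convert UTC-1 -> UTC-10:
  offset difference: -10 - (-1) = -9 hours
  21 + (-9) = 12 -> mod 24 = 12
Result: 12:02 in UTC-10

12:02


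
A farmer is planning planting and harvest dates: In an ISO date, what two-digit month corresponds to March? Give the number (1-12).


Calendar month order:
2. February
3. March <--
4. April
March is month number 3

3


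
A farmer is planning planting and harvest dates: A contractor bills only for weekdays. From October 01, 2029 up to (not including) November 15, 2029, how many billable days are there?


Start: 2029-10-01 (Monday)
End (exclusive): 2029-11-15 (Thursday)
Total calendar days: 45
Full weeks: 45 // 7 = 6 -> 30 weekdays
Remaining 3 days starting on Monday:
  Mon(w), Tue(w), Wed(w) -> 3 weekdays
Total business days: 30 + 3 = 33

33


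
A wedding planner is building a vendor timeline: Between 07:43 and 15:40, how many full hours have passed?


Start: 07:43
End: 15:40
Hour difference: 15 - 7 = 8 hours
Minute difference: 40 - 43 = -3 minutes
Total minutes: 477
Complete hours: 477 / 60 = 7 (remainder 57)

7


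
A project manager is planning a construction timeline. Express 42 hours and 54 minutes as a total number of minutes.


Hours: 42
Extra minutes: 54
Minutes per hour: 60
Hours to minutes: 42 x 60 = 2520
Total: 2520 + 54 = 2574

2574


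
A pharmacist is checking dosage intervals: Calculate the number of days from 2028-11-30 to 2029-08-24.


Start date: 2028-11-30
End date: 2029-08-24
Nov 2028: +1 days
Dec 2028: +31 days
Jan 2029: +31 days
... (7 more months)
Total: 267 days

267


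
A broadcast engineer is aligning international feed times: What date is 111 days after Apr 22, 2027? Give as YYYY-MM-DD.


Start: 2027-04-22
Adding 111 days
Days remaining in April: 8
After April: 103 days still to add
May 2027: 31 days, 72 remaining
June 2027: 30 days, 42 remaining
July 2027: 31 days, 11 remaining
August 2027 has 31 days, need 11
Result: 2027-08-11

2027-08-11


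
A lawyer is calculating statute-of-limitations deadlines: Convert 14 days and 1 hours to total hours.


Days: 14
Extra hours: 1
Hours per day: 24
Days to hours: 14 x 24 = 336
Total: 336 + 1 = 337

337


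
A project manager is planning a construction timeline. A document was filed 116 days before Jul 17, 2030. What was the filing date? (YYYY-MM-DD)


Start: 2030-07-17
Subtracting 116 days
Days already passed in July: 17
After going back through July: 99 more days to subtract
June 2030: 30 days, 69 remaining
May 2030: 31 days, 38 remaining
April 2030: 30 days, 8 remaining
March 2030 has 31 days, need 8
Result: 2030-03-23

2030-03-23


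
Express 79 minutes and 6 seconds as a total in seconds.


Minutes: 79
Seconds: 6
Convert minutes to seconds: 79 x 60 = 4740
Add remaining seconds: 4740 + 6 = 4746

4746


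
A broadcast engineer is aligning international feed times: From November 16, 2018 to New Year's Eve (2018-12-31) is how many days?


Start: November 16, 2018
End: December 31, 2018
Days left in November: 14
December: 31
Sum of remaining months: 31
Total: 14 + 31 = 45

45


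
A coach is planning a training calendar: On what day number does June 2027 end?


Month: June
Year: 2027
June is a 30-day month
Total: 30 days

30


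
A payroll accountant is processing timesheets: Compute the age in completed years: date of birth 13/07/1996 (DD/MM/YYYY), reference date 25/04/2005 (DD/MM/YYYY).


Birth: 1996-07-13
Reference: 2005-04-25
Year difference: 2005 - 1996 = 9
Has birthday (07-13) occurred by 04-25? No
Birthday not yet reached this year -> subtract 1
Age in full years: 8

8


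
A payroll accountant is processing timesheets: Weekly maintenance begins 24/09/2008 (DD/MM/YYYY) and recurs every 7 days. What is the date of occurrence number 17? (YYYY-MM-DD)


First occurrence: 2008-09-24 (occurrence 1)
Each occurrence is 7 days after the previous.
Occurrence 17 is 16 weeks after the first.
16 weeks = 112 days
2008-09-24 + 112 days = 2009-01-14

2009-01-14


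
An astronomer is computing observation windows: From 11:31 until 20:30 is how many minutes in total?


Start time: 11:31 = 691 minutes from midnight
End time: 20:30 = 1230 minutes from midnight
Difference: 1230 - 691 = 539 minutes
That is 8 hours and 59 minutes

539


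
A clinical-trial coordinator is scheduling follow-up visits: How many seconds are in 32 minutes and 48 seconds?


Minutes: 32
Extra seconds: 48
Seconds per minute: 60
Minutes to seconds: 32 x 60 = 1920
Total: 1920 + 48 = 1968

1968


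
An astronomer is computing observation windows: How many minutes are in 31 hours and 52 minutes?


Hours: 31
Minutes: 52
Convert hours to minutes: 31 x 60 = 1860
Add remaining minutes: 1860 + 52 = 1912

1912


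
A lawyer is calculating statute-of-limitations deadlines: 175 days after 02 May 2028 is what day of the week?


Start: 2028-05-02 (Tuesday)
Step 1 - find target date: add 175 days
  2028-05-02 + 175 days = 2028-10-24
Step 2 - day of week:
  175 mod 7 = 0
  Tuesday + 0 days -> Tuesday
Result: Tuesday (2028-10-24)

Tuesday


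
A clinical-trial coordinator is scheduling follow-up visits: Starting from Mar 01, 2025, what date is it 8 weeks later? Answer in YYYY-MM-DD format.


Start: 2025-03-01
Weeks to add: 8
Convert to days: 8 x 7 = 56 days
Add 56 days to 2025-03-01
Result: 2025-04-26

2025-04-26


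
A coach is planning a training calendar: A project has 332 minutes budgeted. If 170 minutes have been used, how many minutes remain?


Total budget: 332 minutes
Time used: 170 minutes
Remaining: 332 - 170 = 162 minutes
Percent used: 51.2%
Percent remaining: 48.8%

162


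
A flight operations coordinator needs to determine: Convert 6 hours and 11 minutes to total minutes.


Hours: 6
Minutes: 11
Convert hours to minutes: 6 x 60 = 360
Add remaining minutes: 360 + 11 = 371

371


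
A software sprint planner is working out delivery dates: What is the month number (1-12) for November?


Calendar month order:
10. October
11. November <--
12. December
November is month number 11

11


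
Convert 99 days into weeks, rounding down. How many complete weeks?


Total days: 99
Days per week: 7
Division: 99 / 7 = 14 remainder 1
Complete weeks: 14
Remaining days: 1

14


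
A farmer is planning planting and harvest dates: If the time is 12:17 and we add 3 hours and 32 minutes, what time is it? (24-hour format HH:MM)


Start time: 12:17
Adding: 3 hours 32 minutes
Minutes: 17 + 32 = 49
Hours: 12 + 3 + 0 = 15
Result: 15:49

15:49


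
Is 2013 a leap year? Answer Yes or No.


Year: 2013
Divisible by 4? 2013 / 4 = 503.25 -> No
Not divisible by 4, so NOT a leap year

No


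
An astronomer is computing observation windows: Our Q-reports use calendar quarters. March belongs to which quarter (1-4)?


Month: March (month 3)
Q1: January-March (months 1-3)
Q2: April-June (months 4-6)
Q3: July-September (months 7-9)
Q4: October-December (months 10-12)
Month 3 falls in Q1

1


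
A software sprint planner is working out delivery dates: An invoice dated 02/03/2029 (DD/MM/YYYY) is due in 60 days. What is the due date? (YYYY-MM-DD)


Start: 2029-03-02
Adding 60 days
Days remaining in March: 29
After March: 31 days still to add
April 2029: 30 days, 1 remaining
May 2029 has 31 days, need 1
Result: 2029-05-01

2029-05-01


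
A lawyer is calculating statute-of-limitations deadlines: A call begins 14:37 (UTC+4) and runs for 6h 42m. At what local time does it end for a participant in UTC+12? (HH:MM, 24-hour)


Start: 14:37 in UTC+4
Step 1 - add duration:
  minutes: 37 + 42 = 79 (carry 1h)
  hours: 14 + 6 + 1 = 21
  end in UTC+4: 21:19
Step 2 - convert UTC+4 -> UTC+12:
  offset difference: 12 - (4) = 8 hours
  21 + (8) = 29 -> mod 24 = 5
Result: 05:19 in UTC+12

05:19


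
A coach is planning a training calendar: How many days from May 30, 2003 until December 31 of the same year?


Start: May 30, 2003
End: December 31, 2003
Days left in May: 1
June: 30
July: 31
August: 31
September: 30
... plus remaining months
Sum of remaining months: 214
Total: 1 + 214 = 215

215


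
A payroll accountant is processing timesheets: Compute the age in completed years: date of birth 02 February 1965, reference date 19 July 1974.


Birth: 1965-02-02
Reference: 1974-07-19
Year difference: 1974 - 1965 = 9
Has birthday (02-02) occurred by 07-19? Yes
Age in full years: 9

9


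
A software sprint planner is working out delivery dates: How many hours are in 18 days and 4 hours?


Days: 18
Extra hours: 4
Hours per day: 24
Days to hours: 18 x 24 = 432
Total: 432 + 4 = 436

436


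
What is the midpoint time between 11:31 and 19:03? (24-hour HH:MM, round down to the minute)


Start time: 11:31 = 691 minutes from midnight
End time: 19:03 = 1143 minutes from midnight
Sum: 691 + 1143 = 1834
Midpoint: 1834 / 2 = 917 minutes
Convert: 917 / 60 = 15 hours, 17 minutes
Result: 15:17

15:17


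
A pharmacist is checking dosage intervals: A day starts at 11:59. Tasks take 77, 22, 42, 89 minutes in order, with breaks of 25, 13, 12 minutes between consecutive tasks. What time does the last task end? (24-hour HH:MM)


Start: 11:59 = 719 min from midnight
  after task 1 (77 min): 13:16
  after break (25 min): 13:41
  after task 2 (22 min): 14:03
  after break (13 min): 14:16
  after task 3 (42 min): 14:58
  after break (12 min): 15:10
  after task 4 (89 min): 16:39
Total elapsed: 280 minutes
End time: 16:39

16:39


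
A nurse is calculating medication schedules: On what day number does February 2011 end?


Month: February
Year: 2011
2011 is not a leap year
February has 28 days
Total: 28 days

28


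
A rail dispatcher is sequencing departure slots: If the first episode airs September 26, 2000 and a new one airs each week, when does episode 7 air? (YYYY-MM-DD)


First occurrence: 2000-09-26 (occurrence 1)
Each occurrence is 7 days after the previous.
Occurrence 7 is 6 weeks after the first.
6 weeks = 42 days
2000-09-26 + 42 days = 2000-11-07

2000-11-07


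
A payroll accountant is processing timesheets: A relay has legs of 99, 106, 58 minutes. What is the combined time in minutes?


Durations: 99, 106, 58
Running sum: 99
+ 106 = 205
+ 58 = 263
Total duration: 263 minutes
That is 4 hours and 23 minutes

263


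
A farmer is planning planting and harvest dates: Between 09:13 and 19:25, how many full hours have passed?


Start: 09:13
End: 19:25
Hour difference: 19 - 9 = 10 hours
Minute difference: 25 - 13 = 12 minutes
Total minutes: 612
Complete hours: 612 / 60 = 10 (remainder 12)

10


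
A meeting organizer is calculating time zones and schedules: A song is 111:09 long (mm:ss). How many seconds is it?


Minutes: 111
Extra seconds: 9
Seconds per minute: 60
Minutes to seconds: 111 x 60 = 6660
Total: 6660 + 9 = 6669

6669


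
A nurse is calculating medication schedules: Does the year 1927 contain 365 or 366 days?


Year: 1927
Check leap year rules:
Divisible by 4? No
1927 is not a leap year
Days: 365

365


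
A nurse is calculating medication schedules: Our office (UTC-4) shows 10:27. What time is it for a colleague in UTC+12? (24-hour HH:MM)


Local time: 10:27 at UTC-4 (offset -4h)
Target zone: UTC+12 (offset 12h)
Difference: 12 - (-4) = 16 hours
Calculation: 10 + (16) = 26
Wraparound: (26) mod 24 = 2
Result: 02:27

02:27


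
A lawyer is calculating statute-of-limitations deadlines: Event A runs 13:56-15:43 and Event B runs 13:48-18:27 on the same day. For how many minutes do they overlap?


Interval A: [836, 943] minutes from midnight
Interval B: [828, 1107] minutes from midnight
Overlap start = max(836, 828) = 836
Overlap end = min(943, 1107) = 943
Overlap = 943 - 836 = 107 minutes

107


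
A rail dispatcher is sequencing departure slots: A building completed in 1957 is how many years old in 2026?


Birth year: 1957
Current year: 2026
Age = current year - birth year
Age = 2026 - 1957 = 69

69


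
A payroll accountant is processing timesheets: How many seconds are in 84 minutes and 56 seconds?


Minutes: 84
Seconds: 56
Convert minutes to seconds: 84 x 60 = 5040
Add remaining seconds: 5040 + 56 = 5096

5096


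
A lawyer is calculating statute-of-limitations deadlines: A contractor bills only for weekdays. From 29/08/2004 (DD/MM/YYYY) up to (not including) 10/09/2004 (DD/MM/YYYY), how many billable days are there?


Start: 2004-08-29 (Sunday)
End (exclusive): 2004-09-10 (Friday)
Total calendar days: 12
Full weeks: 12 // 7 = 1 -> 5 weekdays
Remaining 5 days starting on Sunday:
  Sun(-), Mon(w), Tue(w), Wed(w), Thu(w) -> 4 weekdays
Total business days: 5 + 4 = 9

9


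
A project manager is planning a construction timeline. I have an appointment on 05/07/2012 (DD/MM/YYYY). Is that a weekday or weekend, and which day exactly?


Date: 2012-07-05
January 1, 2012 is a Sunday
Day of year: 187
Offset from Jan 1: 186 days
186 mod 7 = 4
Result: Thursday

Thursday


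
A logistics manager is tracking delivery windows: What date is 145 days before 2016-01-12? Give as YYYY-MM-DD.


Start: 2016-01-12
Subtracting 145 days
Days already passed in January: 12
After going back through January: 133 more days to subtract
December 2015: 31 days, 102 remaining
November 2015: 30 days, 72 remaining
October 2015: 31 days, 41 remaining
September 2015: 30 days, 11 remaining
Result: 2015-08-20

2015-08-20


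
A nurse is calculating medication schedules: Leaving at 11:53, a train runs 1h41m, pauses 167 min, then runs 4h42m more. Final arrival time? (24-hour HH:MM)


Depart: 11:53
Leg 1: +101 min -> 13:34
Layover: +167 min -> 16:21
Leg 2: +282 min -> 21:03
Total travel: 550 minutes = 9h 10m
Arrival: 21:03

21:03


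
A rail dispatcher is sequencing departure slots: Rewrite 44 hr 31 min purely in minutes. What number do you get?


Hours: 44
Extra minutes: 31
Minutes per hour: 60
Hours to minutes: 44 x 60 = 2640
Total: 2640 + 31 = 2671

2671


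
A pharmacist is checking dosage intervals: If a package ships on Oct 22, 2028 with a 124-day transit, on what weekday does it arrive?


Start: 2028-10-22 (Sunday)
Step 1 - find target date: add 124 days
  2028-10-22 + 124 days = 2029-02-23
Step 2 - day of week:
  124 mod 7 = 5
  Sunday + 5 days -> Friday
Result: Friday (2029-02-23)

Friday


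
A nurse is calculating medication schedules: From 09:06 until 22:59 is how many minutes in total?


Start time: 09:06 = 546 minutes from midnight
End time: 22:59 = 1379 minutes from midnight
Difference: 1379 - 546 = 833 minutes
That is 13 hours and 53 minutes

833


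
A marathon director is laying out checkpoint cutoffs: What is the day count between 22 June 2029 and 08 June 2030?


Start date: 2029-06-22
End date: 2030-06-08
Jun 2029: +9 days
Jul 2029: +31 days
Aug 2029: +31 days
... (10 more months)
Total: 351 days

351


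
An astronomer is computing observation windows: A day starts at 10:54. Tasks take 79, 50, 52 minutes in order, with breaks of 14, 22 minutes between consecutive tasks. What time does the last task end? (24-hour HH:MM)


Start: 10:54 = 654 min from midnight
  after task 1 (79 min): 12:13
  after break (14 min): 12:27
  after task 2 (50 min): 13:17
  after break (22 min): 13:39
  after task 3 (52 min): 14:31
Total elapsed: 217 minutes
End time: 14:31

14:31


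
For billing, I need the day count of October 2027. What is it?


Month: October
Year: 2027
October is a 31-day month
Total: 31 days

31


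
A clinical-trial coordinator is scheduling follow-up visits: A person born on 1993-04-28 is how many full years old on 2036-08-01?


Birth: 1993-04-28
Reference: 2036-08-01
Year difference: 2036 - 1993 = 43
Has birthday (04-28) occurred by 08-01? Yes
Age in full years: 43

43


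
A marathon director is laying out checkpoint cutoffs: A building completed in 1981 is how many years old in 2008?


Birth year: 1981
Current year: 2008
Age = current year - birth year
Age = 2008 - 1981 = 27

27


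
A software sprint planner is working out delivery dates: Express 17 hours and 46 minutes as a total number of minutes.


Hours: 17
Extra minutes: 46
Minutes per hour: 60
Hours to minutes: 17 x 60 = 1020
Total: 1020 + 46 = 1066

1066


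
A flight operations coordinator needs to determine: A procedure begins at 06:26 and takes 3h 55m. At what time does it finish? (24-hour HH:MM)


Start time: 06:26
Adding: 3 hours 55 minutes
Minutes: 26 + 55 = 81
Minute overflow: 81 >= 60, so carry 1 hour, minutes = 21
Hours: 6 + 3 + 1 = 10
Result: 10:21

10:21


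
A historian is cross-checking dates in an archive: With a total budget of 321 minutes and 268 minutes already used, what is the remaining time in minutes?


Total budget: 321 minutes
Time used: 268 minutes
Remaining: 321 - 268 = 53 minutes
Percent used: 83.5%
Percent remaining: 16.5%

53


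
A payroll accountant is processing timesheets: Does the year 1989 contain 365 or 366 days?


Year: 1989
Check leap year rules:
Divisible by 4? No
1989 is not a leap year
Days: 365

365


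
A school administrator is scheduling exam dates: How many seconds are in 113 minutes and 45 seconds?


Minutes: 113
Extra seconds: 45
Seconds per minute: 60
Minutes to seconds: 113 x 60 = 6780
Total: 6780 + 45 = 6825

6825


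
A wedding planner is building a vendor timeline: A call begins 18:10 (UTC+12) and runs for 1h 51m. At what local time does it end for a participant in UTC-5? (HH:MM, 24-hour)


Start: 18:10 in UTC+12
Step 1 - add duration:
  minutes: 10 + 51 = 61 (carry 1h)
  hours: 18 + 1 + 1 = 20
  end in UTC+12: 20:01
Step 2 - convert UTC+12 -> UTC-5:
  offset difference: -5 - (12) = -17 hours
  20 + (-17) = 3 -> mod 24 = 3
Result: 03:01 in UTC-5

03:01


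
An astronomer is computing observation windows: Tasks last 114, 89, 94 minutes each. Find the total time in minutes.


Durations: 114, 89, 94
Running sum: 114
+ 89 = 203
+ 94 = 297
Total duration: 297 minutes
That is 4 hours and 57 minutes

297


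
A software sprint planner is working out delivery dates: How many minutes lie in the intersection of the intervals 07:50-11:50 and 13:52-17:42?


Interval A: [470, 710] minutes from midnight
Interval B: [832, 1062] minutes from midnight
Overlap start = max(470, 832) = 832
Overlap end = min(710, 1062) = 710
End <= start, so the intervals do not overlap: 0 minutes

0


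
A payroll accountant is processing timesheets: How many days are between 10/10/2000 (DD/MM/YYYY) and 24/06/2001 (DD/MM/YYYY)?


Start date: 2000-10-10
End date: 2001-06-24
Oct 2000: +22 days
Nov 2000: +30 days
Dec 2000: +31 days
... (6 more months)
Total: 257 days

257


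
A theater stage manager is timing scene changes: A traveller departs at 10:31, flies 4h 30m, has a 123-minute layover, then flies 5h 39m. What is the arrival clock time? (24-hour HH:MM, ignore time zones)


Depart: 10:31
Leg 1: +270 min -> 15:01
Layover: +123 min -> 17:04
Leg 2: +339 min -> 22:43
Total travel: 732 minutes = 12h 12m
Arrival: 22:43

22:43


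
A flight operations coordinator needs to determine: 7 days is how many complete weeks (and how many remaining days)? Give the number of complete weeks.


Total days: 7
Days per week: 7
Division: 7 / 7 = 1 remainder 0
Complete weeks: 1
Remaining days: 0

1


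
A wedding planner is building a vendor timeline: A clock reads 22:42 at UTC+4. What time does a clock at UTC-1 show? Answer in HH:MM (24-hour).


Local time: 22:42 at UTC+4 (offset 4h)
Target zone: UTC-1 (offset -1h)
Difference: -1 - (4) = -5 hours
Calculation: 22 + (-5) = 17
Result: 17:42

17:42


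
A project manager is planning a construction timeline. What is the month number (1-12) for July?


Calendar month order:
6. June
7. July <--
8. August
July is month number 7

7


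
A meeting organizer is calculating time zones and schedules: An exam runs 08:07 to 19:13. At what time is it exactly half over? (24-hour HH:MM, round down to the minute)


Start time: 08:07 = 487 minutes from midnight
End time: 19:13 = 1153 minutes from midnight
Sum: 487 + 1153 = 1640
Midpoint: 1640 / 2 = 820 minutes
Convert: 820 / 60 = 13 hours, 40 minutes
Result: 13:40

13:40


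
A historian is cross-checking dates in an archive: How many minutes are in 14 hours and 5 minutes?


Hours: 14
Minutes: 5
Convert hours to minutes: 14 x 60 = 840
Add remaining minutes: 840 + 5 = 845

845


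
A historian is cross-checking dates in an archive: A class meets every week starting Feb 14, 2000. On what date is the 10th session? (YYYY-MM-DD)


First occurrence: 2000-02-14 (occurrence 1)
Each occurrence is 7 days after the previous.
Occurrence 10 is 9 weeks after the first.
9 weeks = 63 days
2000-02-14 + 63 days = 2000-04-17

2000-04-17


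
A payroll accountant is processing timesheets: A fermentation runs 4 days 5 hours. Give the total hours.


Days: 4
Extra hours: 5
Hours per day: 24
Days to hours: 4 x 24 = 96
Total: 96 + 5 = 101

101


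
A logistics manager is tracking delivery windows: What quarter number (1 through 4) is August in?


Month: August (month 8)
Q1: January-March (months 1-3)
Q2: April-June (months 4-6)
Q3: July-September (months 7-9)
Q4: October-December (months 10-12)
Month 8 falls in Q3

3


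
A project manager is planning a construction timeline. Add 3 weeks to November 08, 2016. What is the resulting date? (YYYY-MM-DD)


Start: 2016-11-08
Weeks to add: 3
Convert to days: 3 x 7 = 21 days
Add 21 days to 2016-11-08
Result: 2016-11-29

2016-11-29


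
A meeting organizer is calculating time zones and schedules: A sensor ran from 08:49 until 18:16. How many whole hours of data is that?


Start: 08:49
End: 18:16
Hour difference: 18 - 8 = 10 hours
Minute difference: 16 - 49 = -33 minutes
Total minutes: 567
Complete hours: 567 / 60 = 9 (remainder 27)

9


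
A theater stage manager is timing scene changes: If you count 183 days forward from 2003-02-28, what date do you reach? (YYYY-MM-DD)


Start: 2003-02-28
Adding 183 days
Days remaining in February: 0
After February: 183 days still to add
March 2003: 31 days, 152 remaining
April 2003: 30 days, 122 remaining
May 2003: 31 days, 91 remaining
June 2003: 30 days, 61 remaining
Result: 2003-08-30

2003-08-30


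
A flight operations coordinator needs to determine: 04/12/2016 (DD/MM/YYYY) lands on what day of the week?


Date: 2016-12-04
January 1, 2016 is a Friday
Day of year: 339
Offset from Jan 1: 338 days
338 mod 7 = 2
Result: Sunday

Sunday


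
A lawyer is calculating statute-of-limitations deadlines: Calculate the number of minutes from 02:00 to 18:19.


Start time: 02:00 = 120 minutes from midnight
End time: 18:19 = 1099 minutes from midnight
Difference: 1099 - 120 = 979 minutes
That is 16 hours and 19 minutes

979


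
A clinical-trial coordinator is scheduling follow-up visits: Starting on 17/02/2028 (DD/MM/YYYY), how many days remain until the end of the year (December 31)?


Start: February 17, 2028
End: December 31, 2028
Days left in February: 12
March: 31
April: 30
May: 31
June: 30
... plus remaining months
Sum of remaining months: 306
Total: 12 + 306 = 318

318


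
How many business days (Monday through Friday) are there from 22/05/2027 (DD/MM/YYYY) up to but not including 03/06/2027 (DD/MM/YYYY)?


Start: 2027-05-22 (Saturday)
End (exclusive): 2027-06-03 (Thursday)
Total calendar days: 12
Full weeks: 12 // 7 = 1 -> 5 weekdays
Remaining 5 days starting on Saturday:
  Sat(-), Sun(-), Mon(w), Tue(w), Wed(w) -> 3 weekdays
Total business days: 5 + 3 = 8

8


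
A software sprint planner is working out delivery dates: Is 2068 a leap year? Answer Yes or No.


Year: 2068
Divisible by 4? 2068 / 4 = 517.0 -> Yes
Divisible by 100? 2068 / 100 = 20.68 -> No
Divisible by 4 but not 100, so it IS a leap year

Yes


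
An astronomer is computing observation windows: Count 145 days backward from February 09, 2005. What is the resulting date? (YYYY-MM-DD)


Start: 2005-02-09
Subtracting 145 days
Days already passed in February: 9
After going back through February: 136 more days to subtract
January 2005: 31 days, 105 remaining
December 2004: 31 days, 74 remaining
November 2004: 30 days, 44 remaining
October 2004: 31 days, 13 remaining
Result: 2004-09-17

2004-09-17


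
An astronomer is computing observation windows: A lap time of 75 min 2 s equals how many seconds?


Minutes: 75
Seconds: 2
Convert minutes to seconds: 75 x 60 = 4500
Add remaining seconds: 4500 + 2 = 4502

4502


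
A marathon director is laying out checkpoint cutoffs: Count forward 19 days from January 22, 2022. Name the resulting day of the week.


Start: 2022-01-22 (Saturday)
Step 1 - find target date: add 19 days
  2022-01-22 + 19 days = 2022-02-10
Step 2 - day of week:
  19 mod 7 = 5
  Saturday + 5 days -> Thursday
Result: Thursday (2022-02-10)

Thursday


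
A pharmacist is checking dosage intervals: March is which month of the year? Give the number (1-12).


Calendar month order:
2. February
3. March <--
4. April
March is month number 3

3


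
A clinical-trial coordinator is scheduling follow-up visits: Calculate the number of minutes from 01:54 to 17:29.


Start time: 01:54 = 114 minutes from midnight
End time: 17:29 = 1049 minutes from midnight
Difference: 1049 - 114 = 935 minutes
That is 15 hours and 35 minutes

935


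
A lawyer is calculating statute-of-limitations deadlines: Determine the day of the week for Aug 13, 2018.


Date: 2018-08-13
January 1, 2018 is a Monday
Day of year: 225
Offset from Jan 1: 224 days
224 mod 7 = 0
Result: Monday

Monday


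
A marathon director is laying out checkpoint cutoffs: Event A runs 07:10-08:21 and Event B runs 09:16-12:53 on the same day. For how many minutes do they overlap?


Interval A: [430, 501] minutes from midnight
Interval B: [556, 773] minutes from midnight
Overlap start = max(430, 556) = 556
Overlap end = min(501, 773) = 501
End <= start, so the intervals do not overlap: 0 minutes

0


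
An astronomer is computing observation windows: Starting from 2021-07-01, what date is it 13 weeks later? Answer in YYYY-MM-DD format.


Start: 2021-07-01
Weeks to add: 13
Convert to days: 13 x 7 = 91 days
Add 91 days to 2021-07-01
Result: 2021-09-30

2021-09-30


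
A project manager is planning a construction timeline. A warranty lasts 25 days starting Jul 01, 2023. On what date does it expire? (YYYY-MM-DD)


Start: 2023-07-01
Adding 25 days
Days remaining in July: 30
Result: 2023-07-26

2023-07-26


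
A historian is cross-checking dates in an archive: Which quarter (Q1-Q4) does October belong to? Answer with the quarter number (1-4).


Month: October (month 10)
Q1: January-March (months 1-3)
Q2: April-June (months 4-6)
Q3: July-September (months 7-9)
Q4: October-December (months 10-12)
Month 10 falls in Q4

4


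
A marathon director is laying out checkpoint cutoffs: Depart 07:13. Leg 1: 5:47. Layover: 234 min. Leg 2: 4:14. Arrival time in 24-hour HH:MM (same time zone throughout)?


Depart: 07:13
Leg 1: +347 min -> 13:00
Layover: +234 min -> 16:54
Leg 2: +254 min -> 21:08
Total travel: 835 minutes = 13h 55m
Arrival: 21:08

21:08


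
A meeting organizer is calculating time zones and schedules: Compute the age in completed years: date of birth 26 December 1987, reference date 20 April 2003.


Birth: 1987-12-26
Reference: 2003-04-20
Year difference: 2003 - 1987 = 16
Has birthday (12-26) occurred by 04-20? No
Birthday not yet reached this year -> subtract 1
Age in full years: 15

15


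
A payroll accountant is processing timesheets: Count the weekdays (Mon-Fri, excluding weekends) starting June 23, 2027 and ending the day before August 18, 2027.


Start: 2027-06-23 (Wednesday)
End (exclusive): 2027-08-18 (Wednesday)
Total calendar days: 56
Full weeks: 56 // 7 = 8 -> 40 weekdays
Remaining 0 days starting on Wednesday:
Total business days: 40 + 0 = 40

40


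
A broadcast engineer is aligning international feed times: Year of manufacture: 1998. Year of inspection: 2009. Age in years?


Birth year: 1998
Current year: 2009
Age = current year - birth year
Age = 2009 - 1998 = 11

11


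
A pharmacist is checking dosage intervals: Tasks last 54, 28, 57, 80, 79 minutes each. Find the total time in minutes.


Durations: 54, 28, 57, 80, 79
Running sum: 54
+ 28 = 82
+ 57 = 139
+ 80 = 219
+ 79 = 298
Total duration: 298 minutes
That is 4 hours and 58 minutes

298


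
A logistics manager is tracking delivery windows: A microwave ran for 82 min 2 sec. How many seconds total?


Minutes: 82
Extra seconds: 2
Seconds per minute: 60
Minutes to seconds: 82 x 60 = 4920
Total: 4920 + 2 = 4922

4922


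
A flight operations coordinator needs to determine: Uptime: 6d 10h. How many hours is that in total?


Days: 6
Extra hours: 10
Hours per day: 24
Days to hours: 6 x 24 = 144
Total: 144 + 10 = 154

154


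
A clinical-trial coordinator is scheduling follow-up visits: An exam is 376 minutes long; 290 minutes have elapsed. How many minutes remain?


Total budget: 376 minutes
Time used: 290 minutes
Remaining: 376 - 290 = 86 minutes
Percent used: 77.1%
Percent remaining: 22.9%

86


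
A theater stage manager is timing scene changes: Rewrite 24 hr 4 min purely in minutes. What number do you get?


Hours: 24
Extra minutes: 4
Minutes per hour: 60
Hours to minutes: 24 x 60 = 1440
Total: 1440 + 4 = 1444

1444


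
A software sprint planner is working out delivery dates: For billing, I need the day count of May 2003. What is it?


Month: May
Year: 2003
May is a 31-day month
Total: 31 days

31


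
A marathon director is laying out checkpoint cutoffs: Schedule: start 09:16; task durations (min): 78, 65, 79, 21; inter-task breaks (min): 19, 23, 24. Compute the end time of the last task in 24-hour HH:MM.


Start: 09:16 = 556 min from midnight
  after task 1 (78 min): 10:34
  after break (19 min): 10:53
  after task 2 (65 min): 11:58
  after break (23 min): 12:21
  after task 3 (79 min): 13:40
  after break (24 min): 14:04
  after task 4 (21 min): 14:25
Total elapsed: 309 minutes
End time: 14:25

14:25


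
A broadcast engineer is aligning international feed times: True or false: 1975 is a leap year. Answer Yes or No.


Year: 1975
Divisible by 4? 1975 / 4 = 493.75 -> No
Not divisible by 4, so NOT a leap year

No


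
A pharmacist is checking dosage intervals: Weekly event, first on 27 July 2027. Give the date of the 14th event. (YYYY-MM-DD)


First occurrence: 2027-07-27 (occurrence 1)
Each occurrence is 7 days after the previous.
Occurrence 14 is 13 weeks after the first.
13 weeks = 91 days
2027-07-27 + 91 days = 2027-10-26

2027-10-26


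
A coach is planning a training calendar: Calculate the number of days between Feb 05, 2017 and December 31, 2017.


Start: February 05, 2017
End: December 31, 2017
Days left in February: 23
March: 31
April: 30
May: 31
June: 30
... plus remaining months
Sum of remaining months: 306
Total: 23 + 306 = 329

329


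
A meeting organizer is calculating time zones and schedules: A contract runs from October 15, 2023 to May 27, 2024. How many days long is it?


Start date: 2023-10-15
End date: 2024-05-27
Oct 2023: +17 days
Nov 2023: +30 days
Dec 2023: +31 days
... (5 more months)
Total: 225 days

225


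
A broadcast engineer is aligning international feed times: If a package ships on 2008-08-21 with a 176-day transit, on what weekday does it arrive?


Start: 2008-08-21 (Thursday)
Step 1 - find target date: add 176 days
  2008-08-21 + 176 days = 2009-02-13
Step 2 - day of week:
  176 mod 7 = 1
  Thursday + 1 days -> Friday
Result: Friday (2009-02-13)

Friday


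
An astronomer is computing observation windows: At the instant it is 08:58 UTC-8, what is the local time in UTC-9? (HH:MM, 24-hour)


Local time: 08:58 at UTC-8 (offset -8h)
Target zone: UTC-9 (offset -9h)
Difference: -9 - (-8) = -1 hours
Calculation: 8 + (-1) = 7
Result: 07:58

07:58


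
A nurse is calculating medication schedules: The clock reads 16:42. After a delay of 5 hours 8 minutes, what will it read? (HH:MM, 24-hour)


Start time: 16:42
Adding: 5 hours 8 minutes
Minutes: 42 + 8 = 50
Hours: 16 + 5 + 0 = 21
Result: 21:50

21:50


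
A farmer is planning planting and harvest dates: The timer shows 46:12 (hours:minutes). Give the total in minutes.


Hours: 46
Minutes: 12
Convert hours to minutes: 46 x 60 = 2760
Add remaining minutes: 2760 + 12 = 2772

2772


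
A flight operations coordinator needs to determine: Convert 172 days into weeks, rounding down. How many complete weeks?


Total days: 172
Days per week: 7
Division: 172 / 7 = 24 remainder 4
Complete weeks: 24
Remaining days: 4

24


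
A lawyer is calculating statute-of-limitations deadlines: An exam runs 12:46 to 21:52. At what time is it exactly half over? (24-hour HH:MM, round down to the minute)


Start time: 12:46 = 766 minutes from midnight
End time: 21:52 = 1312 minutes from midnight
Sum: 766 + 1312 = 2078
Midpoint: 2078 / 2 = 1039 minutes
Convert: 1039 / 60 = 17 hours, 19 minutes
Result: 17:19

17:19


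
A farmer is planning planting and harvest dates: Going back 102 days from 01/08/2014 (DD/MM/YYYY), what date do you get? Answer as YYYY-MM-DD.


Start: 2014-08-01
Subtracting 102 days
Days already passed in August: 1
After going back through August: 101 more days to subtract
July 2014: 31 days, 70 remaining
June 2014: 30 days, 40 remaining
May 2014: 31 days, 9 remaining
April 2014 has 30 days, need 9
Result: 2014-04-21

2014-04-21


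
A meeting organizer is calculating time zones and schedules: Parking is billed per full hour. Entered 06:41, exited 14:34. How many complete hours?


Start: 06:41
End: 14:34
Hour difference: 14 - 6 = 8 hours
Minute difference: 34 - 41 = -7 minutes
Total minutes: 473
Complete hours: 473 / 60 = 7 (remainder 53)

7


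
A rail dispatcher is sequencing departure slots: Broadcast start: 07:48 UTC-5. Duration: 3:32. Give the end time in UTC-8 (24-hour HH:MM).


Start: 07:48 in UTC-5
Step 1 - add duration:
  minutes: 48 + 32 = 80 (carry 1h)
  hours: 7 + 3 + 1 = 11
  end in UTC-5: 11:20
Step 2 - convert UTC-5 -> UTC-8:
  offset difference: -8 - (-5) = -3 hours
  11 + (-3) = 8 -> mod 24 = 8
Result: 08:20 in UTC-8

08:20


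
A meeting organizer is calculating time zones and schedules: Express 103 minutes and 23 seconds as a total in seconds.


Minutes: 103
Seconds: 23
Convert minutes to seconds: 103 x 60 = 6180
Add remaining seconds: 6180 + 23 = 6203

6203


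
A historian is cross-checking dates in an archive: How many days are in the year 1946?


Year: 1946
Check leap year rules:
Divisible by 4? No
1946 is not a leap year
Days: 365

365


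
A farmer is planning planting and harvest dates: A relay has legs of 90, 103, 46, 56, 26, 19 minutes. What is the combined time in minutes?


Durations: 90, 103, 46, 56, 26, 19
Running sum: 90
+ 103 = 193
+ 46 = 239
+ 56 = 295
+ 26 = 321
+ 19 = 340
Total duration: 340 minutes
That is 5 hours and 40 minutes

340
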